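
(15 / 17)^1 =15 / 17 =0.88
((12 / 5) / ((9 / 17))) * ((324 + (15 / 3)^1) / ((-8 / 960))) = -178976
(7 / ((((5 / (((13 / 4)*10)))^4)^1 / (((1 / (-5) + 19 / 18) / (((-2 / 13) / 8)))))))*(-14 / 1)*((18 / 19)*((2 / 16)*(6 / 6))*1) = 1400888489 / 1520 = 921637.16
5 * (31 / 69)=155 / 69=2.25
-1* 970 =-970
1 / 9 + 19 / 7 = 178 / 63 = 2.83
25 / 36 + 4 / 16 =17 / 18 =0.94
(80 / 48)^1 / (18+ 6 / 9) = 5 / 56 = 0.09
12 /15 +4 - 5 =-1 /5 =-0.20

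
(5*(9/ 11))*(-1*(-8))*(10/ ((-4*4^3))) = -1.28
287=287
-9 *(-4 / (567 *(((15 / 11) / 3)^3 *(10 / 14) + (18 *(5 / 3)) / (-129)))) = -228932 / 596655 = -0.38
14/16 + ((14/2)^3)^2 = 941199/8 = 117649.88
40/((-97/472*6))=-9440/291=-32.44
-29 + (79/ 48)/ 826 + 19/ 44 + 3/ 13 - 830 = -4866473431/ 5669664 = -858.34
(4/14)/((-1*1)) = -0.29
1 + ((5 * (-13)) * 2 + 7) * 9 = -1106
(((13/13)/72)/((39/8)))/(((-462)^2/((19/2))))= 19/149837688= 0.00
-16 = -16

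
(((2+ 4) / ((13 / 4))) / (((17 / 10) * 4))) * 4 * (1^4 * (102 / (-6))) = -240 / 13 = -18.46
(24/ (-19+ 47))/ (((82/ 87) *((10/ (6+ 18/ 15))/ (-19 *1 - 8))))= -126846/ 7175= -17.68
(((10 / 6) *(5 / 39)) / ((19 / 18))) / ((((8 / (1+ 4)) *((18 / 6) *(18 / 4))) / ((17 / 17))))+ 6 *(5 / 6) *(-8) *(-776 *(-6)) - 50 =-2484735895 / 13338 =-186289.99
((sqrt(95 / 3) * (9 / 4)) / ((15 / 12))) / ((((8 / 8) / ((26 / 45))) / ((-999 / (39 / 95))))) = -4218 * sqrt(285) / 5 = -14241.61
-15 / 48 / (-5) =1 / 16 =0.06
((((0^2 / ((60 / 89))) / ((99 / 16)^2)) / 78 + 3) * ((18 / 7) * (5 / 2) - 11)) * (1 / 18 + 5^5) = -900016 / 21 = -42857.90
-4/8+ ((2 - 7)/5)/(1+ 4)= -0.70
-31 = -31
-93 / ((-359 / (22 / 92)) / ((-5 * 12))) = -30690 / 8257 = -3.72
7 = 7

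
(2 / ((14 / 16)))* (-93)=-1488 / 7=-212.57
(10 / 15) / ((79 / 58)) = 116 / 237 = 0.49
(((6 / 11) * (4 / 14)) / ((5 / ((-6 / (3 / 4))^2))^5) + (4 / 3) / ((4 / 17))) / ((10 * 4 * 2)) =38658796289 / 57750000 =669.42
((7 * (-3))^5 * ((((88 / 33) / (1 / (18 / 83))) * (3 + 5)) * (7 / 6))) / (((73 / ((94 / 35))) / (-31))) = 761668500096 / 30295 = 25141723.06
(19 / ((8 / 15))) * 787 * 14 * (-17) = -26691105 / 4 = -6672776.25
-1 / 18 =-0.06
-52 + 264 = 212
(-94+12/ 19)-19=-2135/ 19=-112.37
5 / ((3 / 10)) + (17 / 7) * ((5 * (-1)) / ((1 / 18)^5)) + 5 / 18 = -2891036905 / 126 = -22944737.34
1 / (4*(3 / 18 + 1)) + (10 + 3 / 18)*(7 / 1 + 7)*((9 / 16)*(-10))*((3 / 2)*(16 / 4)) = -4803.54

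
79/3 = 26.33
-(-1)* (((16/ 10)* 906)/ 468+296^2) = 17085724/ 195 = 87619.10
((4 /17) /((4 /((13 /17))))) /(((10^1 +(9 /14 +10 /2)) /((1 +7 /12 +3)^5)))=45798878125 /7874413056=5.82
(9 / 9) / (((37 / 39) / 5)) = 195 / 37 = 5.27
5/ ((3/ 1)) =5/ 3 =1.67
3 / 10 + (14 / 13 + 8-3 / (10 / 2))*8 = 1771 / 26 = 68.12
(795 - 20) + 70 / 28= 1555 / 2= 777.50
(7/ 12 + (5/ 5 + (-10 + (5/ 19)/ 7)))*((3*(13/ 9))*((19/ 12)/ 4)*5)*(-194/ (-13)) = -1072.40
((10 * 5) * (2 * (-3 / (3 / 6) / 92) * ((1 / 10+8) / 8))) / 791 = -1215 / 145544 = -0.01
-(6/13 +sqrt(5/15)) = -sqrt(3)/3-6/13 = -1.04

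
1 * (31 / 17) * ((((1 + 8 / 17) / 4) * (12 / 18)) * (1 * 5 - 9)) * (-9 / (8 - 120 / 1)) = -2325 / 16184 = -0.14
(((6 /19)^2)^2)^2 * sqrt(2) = 1679616 * sqrt(2) /16983563041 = 0.00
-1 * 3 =-3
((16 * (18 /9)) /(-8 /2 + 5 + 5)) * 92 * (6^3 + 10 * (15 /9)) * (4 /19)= 4109824 /171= 24034.06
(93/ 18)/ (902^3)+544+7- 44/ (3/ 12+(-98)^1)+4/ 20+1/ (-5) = 949410132063337/ 1721660915568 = 551.45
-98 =-98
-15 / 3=-5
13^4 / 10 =28561 / 10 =2856.10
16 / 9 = 1.78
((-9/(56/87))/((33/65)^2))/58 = -12675/13552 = -0.94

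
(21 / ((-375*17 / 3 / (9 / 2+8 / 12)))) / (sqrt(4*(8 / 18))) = -651 / 17000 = -0.04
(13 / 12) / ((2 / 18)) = 9.75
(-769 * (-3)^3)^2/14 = 431102169/14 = 30793012.07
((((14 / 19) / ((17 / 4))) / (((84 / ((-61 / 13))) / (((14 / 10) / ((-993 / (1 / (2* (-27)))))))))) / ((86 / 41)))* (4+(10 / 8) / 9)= -2608543 / 5228186825160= -0.00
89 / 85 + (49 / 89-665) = -5018639 / 7565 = -663.40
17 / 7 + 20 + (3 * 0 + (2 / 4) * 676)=2523 / 7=360.43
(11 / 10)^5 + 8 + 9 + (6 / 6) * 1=1961051 / 100000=19.61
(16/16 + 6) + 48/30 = 8.60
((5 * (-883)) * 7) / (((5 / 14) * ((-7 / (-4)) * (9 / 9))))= -49448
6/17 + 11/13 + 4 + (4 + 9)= 4022/221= 18.20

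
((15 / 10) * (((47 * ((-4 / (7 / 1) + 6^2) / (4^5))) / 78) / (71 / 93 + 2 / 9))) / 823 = 406503 / 10544934400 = 0.00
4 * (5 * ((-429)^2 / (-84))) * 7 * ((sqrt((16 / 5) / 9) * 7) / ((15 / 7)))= -4008004 * sqrt(5) / 15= -597477.96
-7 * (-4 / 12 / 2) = 7 / 6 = 1.17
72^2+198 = 5382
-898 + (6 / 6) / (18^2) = -290951 / 324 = -898.00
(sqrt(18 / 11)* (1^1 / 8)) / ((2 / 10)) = 15* sqrt(22) / 88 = 0.80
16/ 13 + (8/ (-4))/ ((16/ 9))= 0.11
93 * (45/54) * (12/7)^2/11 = 11160/539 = 20.71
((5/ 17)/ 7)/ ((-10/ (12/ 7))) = -6/ 833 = -0.01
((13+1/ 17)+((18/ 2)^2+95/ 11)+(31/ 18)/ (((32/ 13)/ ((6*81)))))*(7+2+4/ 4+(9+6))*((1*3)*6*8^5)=1220785920000/ 187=6528266951.87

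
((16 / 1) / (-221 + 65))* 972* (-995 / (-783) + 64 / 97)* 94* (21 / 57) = -356235936 / 53447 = -6665.22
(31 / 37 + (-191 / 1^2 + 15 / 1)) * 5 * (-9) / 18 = 437.91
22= 22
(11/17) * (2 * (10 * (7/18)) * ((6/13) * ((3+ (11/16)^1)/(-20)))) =-4543/10608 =-0.43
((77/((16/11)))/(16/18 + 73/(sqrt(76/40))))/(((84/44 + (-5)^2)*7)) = -227601/2554642208 + 7870203*sqrt(190)/20437137664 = 0.01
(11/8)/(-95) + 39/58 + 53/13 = 1356633/286520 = 4.73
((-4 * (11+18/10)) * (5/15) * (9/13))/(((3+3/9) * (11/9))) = -10368/3575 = -2.90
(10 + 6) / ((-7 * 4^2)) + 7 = 48 / 7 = 6.86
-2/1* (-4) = 8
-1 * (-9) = 9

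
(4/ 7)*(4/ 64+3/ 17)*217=2015/ 68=29.63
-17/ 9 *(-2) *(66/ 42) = 374/ 63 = 5.94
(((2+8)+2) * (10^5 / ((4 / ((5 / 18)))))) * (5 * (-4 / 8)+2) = -125000 / 3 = -41666.67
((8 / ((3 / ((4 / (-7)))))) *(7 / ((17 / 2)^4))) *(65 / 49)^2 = -2163200 / 601601763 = -0.00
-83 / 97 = -0.86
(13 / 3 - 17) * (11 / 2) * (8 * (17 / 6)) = -14212 / 9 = -1579.11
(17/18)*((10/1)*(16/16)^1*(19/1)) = 1615/9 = 179.44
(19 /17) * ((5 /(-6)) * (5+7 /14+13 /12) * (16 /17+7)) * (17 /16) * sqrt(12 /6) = -112575 * sqrt(2) /2176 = -73.16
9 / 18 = 0.50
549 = 549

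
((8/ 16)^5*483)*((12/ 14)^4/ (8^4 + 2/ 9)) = 0.00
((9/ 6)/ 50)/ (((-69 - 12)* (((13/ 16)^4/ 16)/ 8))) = -2097152/ 19278675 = -0.11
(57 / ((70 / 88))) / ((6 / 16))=6688 / 35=191.09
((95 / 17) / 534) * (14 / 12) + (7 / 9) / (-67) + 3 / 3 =3651547 / 3649356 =1.00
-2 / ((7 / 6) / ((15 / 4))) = -45 / 7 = -6.43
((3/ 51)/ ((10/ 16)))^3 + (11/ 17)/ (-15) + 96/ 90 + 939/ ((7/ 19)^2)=208206303638/ 30092125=6918.96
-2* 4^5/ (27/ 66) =-45056/ 9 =-5006.22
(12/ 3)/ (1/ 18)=72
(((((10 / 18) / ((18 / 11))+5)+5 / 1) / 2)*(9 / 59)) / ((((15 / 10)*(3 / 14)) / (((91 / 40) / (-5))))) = -42679 / 38232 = -1.12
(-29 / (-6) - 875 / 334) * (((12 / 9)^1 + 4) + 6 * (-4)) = -62104 / 1503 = -41.32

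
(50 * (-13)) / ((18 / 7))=-2275 / 9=-252.78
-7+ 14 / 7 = -5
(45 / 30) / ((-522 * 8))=-1 / 2784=-0.00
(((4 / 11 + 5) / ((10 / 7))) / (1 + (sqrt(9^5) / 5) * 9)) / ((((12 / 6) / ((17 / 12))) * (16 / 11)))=7021 / 1683456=0.00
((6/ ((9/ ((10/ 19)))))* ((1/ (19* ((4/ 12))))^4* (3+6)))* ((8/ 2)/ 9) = 2160/ 2476099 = 0.00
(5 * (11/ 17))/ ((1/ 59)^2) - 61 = 190418/ 17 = 11201.06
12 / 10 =1.20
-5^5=-3125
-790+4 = -786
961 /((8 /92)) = 22103 /2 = 11051.50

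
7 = 7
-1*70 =-70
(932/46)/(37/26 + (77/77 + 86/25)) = 302900/87653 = 3.46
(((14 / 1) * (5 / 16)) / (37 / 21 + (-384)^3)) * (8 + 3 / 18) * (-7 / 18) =84035 / 342456522336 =0.00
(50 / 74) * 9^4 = 164025 / 37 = 4433.11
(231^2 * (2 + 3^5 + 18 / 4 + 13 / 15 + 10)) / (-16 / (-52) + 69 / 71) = 128236319211 / 11810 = 10858282.74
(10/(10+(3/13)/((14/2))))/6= 455/2739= 0.17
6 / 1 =6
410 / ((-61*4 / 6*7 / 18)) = -25.93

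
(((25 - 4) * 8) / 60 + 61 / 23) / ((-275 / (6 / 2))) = -0.06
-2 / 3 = -0.67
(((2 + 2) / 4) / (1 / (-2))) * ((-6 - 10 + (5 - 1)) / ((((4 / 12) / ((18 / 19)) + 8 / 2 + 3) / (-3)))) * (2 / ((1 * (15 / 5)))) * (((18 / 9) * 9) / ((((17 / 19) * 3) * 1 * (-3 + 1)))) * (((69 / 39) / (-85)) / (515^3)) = -3398112 / 1018646255989375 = -0.00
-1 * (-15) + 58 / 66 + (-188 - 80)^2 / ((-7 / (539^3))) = -1606711283392.12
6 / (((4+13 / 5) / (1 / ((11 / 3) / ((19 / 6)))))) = 95 / 121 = 0.79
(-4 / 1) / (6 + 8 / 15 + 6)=-15 / 47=-0.32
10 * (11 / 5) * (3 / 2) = 33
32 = 32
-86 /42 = -2.05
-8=-8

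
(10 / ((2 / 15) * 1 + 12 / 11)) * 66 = 54450 / 101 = 539.11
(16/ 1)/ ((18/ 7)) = 56/ 9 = 6.22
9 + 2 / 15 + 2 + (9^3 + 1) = 11117 / 15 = 741.13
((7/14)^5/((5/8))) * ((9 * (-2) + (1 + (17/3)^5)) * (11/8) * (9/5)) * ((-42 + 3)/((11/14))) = -64415533/1800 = -35786.41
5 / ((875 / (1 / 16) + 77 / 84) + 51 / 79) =0.00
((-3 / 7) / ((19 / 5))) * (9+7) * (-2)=480 / 133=3.61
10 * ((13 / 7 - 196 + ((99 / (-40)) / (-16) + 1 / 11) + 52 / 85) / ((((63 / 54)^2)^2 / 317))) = -4157795907189 / 12571636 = -330728.31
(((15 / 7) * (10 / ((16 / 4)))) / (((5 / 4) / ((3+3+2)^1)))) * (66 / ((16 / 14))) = 1980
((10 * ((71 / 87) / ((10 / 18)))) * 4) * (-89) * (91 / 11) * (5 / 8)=-8625435 / 319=-27038.98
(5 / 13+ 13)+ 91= 1357 / 13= 104.38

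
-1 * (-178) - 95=83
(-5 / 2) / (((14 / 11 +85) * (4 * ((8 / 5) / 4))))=-275 / 15184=-0.02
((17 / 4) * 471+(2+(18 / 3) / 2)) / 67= 8027 / 268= 29.95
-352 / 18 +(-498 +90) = -3848 / 9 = -427.56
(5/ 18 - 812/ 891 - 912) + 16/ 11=-147611/ 162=-911.18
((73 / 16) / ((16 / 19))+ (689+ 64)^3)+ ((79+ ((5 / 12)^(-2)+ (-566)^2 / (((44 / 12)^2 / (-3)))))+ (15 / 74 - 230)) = 12231483564219303 / 28652800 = 426886152.98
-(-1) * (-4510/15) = -902/3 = -300.67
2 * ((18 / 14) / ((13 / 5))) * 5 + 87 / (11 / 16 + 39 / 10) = 798510 / 33397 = 23.91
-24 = -24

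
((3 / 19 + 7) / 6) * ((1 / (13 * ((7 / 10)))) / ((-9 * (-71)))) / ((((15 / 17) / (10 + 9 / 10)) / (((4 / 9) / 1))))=504016 / 447456555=0.00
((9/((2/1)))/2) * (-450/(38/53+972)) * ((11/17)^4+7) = -16079646150/2152920817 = -7.47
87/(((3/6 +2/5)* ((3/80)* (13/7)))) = 162400/117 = 1388.03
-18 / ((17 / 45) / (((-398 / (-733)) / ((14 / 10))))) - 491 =-44440357 / 87227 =-509.48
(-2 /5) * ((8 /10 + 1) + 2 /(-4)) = -0.52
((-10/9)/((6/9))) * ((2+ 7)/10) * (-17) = 51/2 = 25.50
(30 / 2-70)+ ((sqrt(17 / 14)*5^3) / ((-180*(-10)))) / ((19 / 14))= -55+ 5*sqrt(238) / 1368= -54.94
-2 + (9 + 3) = 10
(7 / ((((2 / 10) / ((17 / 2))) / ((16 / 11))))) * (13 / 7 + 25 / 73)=764320 / 803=951.83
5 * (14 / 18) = 35 / 9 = 3.89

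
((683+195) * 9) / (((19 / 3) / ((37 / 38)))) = 1214.85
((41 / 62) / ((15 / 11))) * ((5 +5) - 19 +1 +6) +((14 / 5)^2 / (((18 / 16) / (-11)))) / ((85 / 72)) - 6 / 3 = -13419437 / 197625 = -67.90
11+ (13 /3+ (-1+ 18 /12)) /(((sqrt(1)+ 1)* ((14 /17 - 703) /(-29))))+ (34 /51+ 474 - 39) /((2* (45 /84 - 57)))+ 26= 836472769 /25163196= 33.24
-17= -17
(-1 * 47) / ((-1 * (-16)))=-47 / 16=-2.94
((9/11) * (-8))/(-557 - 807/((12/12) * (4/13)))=288/139909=0.00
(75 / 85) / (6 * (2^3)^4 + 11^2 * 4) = 3 / 85204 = 0.00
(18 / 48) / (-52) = -0.01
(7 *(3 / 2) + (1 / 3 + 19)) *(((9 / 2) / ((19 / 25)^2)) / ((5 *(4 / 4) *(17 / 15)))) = 41.02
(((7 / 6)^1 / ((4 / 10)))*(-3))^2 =1225 / 16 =76.56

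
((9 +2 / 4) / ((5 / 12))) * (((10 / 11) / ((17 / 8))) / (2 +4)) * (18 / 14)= 2736 / 1309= 2.09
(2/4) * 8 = 4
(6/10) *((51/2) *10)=153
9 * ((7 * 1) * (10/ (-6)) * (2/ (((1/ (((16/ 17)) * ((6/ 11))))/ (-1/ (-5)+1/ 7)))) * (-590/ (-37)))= -4078080/ 6919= -589.40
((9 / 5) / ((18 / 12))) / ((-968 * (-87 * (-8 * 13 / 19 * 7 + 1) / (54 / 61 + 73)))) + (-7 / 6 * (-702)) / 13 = 191218448027 / 3035214820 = 63.00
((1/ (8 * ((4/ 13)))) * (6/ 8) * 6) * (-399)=-46683/ 64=-729.42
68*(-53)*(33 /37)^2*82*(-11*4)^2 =-623062864512 /1369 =-455122618.34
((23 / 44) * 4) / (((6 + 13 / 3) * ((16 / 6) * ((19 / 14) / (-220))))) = -7245 / 589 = -12.30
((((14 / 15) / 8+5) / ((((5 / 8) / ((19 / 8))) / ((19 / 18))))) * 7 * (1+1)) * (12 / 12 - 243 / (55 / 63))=-5916942703 / 74250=-79689.46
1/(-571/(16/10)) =-8/2855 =-0.00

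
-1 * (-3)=3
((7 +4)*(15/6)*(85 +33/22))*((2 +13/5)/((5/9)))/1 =393921/20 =19696.05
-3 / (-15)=1 / 5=0.20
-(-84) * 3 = 252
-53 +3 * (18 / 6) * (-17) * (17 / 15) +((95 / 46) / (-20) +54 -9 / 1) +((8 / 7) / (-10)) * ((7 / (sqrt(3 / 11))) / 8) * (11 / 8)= -166983 / 920 -11 * sqrt(33) / 240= -181.77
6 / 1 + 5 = 11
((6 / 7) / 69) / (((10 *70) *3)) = 1 / 169050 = 0.00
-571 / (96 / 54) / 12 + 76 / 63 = -103055 / 4032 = -25.56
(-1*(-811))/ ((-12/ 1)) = -811/ 12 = -67.58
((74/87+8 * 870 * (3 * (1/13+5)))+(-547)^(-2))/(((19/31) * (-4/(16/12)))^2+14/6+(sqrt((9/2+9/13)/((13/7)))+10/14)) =813986227044329987534614/46022154303341517757 - 14610234435323931706869 * sqrt(210)/46022154303341517757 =13086.39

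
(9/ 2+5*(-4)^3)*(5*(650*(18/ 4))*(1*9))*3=-249166125/ 2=-124583062.50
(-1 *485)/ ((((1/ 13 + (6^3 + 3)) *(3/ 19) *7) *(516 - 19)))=-119795/ 29724576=-0.00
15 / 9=5 / 3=1.67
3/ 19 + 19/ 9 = 388/ 171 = 2.27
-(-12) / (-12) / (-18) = 1 / 18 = 0.06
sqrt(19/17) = sqrt(323)/17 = 1.06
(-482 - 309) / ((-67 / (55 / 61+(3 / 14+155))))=15065499 / 8174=1843.10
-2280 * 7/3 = -5320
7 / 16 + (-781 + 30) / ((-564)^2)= 8651 / 19881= 0.44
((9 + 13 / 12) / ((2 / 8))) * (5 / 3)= 605 / 9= 67.22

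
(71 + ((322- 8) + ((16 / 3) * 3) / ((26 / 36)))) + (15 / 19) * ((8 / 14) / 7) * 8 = 4934023 / 12103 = 407.67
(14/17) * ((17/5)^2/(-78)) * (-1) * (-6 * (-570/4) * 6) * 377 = 1180242/5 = 236048.40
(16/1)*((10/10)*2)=32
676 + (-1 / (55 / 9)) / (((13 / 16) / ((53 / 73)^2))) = 2575314364 / 3810235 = 675.89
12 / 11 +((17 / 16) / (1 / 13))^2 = 191.88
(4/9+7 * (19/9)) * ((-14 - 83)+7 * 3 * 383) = 1088602/9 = 120955.78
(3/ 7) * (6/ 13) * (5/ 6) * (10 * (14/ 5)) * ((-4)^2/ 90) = 32/ 39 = 0.82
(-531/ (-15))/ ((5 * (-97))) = -177/ 2425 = -0.07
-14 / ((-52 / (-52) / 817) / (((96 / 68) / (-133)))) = 2064 / 17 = 121.41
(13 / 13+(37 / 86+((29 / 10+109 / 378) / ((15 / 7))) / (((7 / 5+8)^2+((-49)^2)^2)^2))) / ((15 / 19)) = 1965964658405280869791 / 1085192301815461247220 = 1.81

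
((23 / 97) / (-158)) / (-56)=23 / 858256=0.00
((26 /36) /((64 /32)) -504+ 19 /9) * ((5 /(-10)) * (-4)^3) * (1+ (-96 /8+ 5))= 288880 /3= 96293.33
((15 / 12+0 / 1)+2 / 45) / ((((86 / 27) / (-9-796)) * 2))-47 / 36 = -1020935 / 6192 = -164.88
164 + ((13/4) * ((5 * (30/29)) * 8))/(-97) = 457432/2813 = 162.61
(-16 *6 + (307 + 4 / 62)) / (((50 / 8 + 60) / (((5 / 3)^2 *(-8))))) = -116320 / 1643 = -70.80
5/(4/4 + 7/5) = 25/12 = 2.08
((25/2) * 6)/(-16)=-75/16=-4.69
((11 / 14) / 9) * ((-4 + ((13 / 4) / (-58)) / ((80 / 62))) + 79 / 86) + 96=1604357207 / 16759680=95.73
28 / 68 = 7 / 17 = 0.41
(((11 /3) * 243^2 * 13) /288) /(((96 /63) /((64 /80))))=6567561 /1280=5130.91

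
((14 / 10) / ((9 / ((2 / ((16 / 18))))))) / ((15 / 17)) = 119 / 300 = 0.40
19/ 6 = 3.17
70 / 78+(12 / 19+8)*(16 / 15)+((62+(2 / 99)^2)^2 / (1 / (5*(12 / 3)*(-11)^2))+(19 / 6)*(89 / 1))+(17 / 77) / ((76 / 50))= 9302894.55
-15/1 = -15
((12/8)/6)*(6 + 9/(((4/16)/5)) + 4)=95/2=47.50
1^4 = 1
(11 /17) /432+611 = 4487195 /7344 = 611.00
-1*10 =-10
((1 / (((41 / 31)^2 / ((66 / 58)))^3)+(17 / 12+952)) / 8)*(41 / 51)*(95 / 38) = 6629129626139157365 / 27668440549562688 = 239.59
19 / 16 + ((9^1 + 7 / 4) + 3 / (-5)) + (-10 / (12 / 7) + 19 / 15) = 325 / 48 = 6.77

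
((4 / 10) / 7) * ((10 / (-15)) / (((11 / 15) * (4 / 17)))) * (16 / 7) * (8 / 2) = -1088 / 539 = -2.02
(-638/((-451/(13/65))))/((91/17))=986/18655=0.05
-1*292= -292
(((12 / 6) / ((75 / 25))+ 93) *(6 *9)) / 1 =5058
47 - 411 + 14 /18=-3269 /9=-363.22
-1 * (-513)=513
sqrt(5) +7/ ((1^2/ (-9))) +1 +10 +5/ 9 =-463/ 9 +sqrt(5) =-49.21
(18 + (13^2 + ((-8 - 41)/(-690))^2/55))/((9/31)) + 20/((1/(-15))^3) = -15755893832069/235669500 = -66855.89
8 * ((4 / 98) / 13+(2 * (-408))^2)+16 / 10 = 16966016056 / 3185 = 5326849.63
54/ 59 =0.92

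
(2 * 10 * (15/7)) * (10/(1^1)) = 3000/7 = 428.57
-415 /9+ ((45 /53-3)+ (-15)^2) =84304 /477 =176.74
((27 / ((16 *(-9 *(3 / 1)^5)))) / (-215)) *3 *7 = 7 / 92880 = 0.00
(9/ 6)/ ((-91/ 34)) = -51/ 91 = -0.56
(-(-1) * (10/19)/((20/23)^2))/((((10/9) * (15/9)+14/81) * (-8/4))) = -42849/249280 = -0.17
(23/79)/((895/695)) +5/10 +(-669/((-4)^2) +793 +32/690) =58696730951/78058320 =751.96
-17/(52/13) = -17/4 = -4.25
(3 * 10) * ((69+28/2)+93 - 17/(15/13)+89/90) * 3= 14603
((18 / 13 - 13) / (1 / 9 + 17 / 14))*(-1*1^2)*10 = 190260 / 2171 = 87.64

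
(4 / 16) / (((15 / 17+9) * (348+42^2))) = 17 / 1419264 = 0.00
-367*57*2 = -41838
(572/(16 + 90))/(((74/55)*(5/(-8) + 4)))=62920/52947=1.19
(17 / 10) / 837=17 / 8370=0.00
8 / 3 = 2.67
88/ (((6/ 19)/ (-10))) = -8360/ 3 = -2786.67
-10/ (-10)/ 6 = 0.17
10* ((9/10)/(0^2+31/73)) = 657/31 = 21.19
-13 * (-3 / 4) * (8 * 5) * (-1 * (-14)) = 5460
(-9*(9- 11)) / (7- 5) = 9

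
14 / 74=7 / 37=0.19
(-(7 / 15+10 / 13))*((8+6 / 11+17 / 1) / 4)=-67721 / 8580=-7.89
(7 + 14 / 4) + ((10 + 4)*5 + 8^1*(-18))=-63.50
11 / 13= 0.85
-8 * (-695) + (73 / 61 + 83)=5644.20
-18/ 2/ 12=-3/ 4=-0.75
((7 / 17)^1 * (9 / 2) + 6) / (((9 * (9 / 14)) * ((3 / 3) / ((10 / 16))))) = 0.85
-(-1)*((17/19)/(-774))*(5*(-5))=0.03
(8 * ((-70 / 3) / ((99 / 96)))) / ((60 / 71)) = -63616 / 297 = -214.20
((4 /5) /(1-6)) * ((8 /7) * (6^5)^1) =-248832 /175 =-1421.90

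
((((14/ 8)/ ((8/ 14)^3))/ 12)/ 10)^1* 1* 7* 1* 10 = 16807/ 3072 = 5.47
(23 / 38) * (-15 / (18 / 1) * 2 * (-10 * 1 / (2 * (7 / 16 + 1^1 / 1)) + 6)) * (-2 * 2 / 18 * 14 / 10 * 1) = 406 / 513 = 0.79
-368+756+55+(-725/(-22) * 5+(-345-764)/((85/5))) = 202909/374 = 542.54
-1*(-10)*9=90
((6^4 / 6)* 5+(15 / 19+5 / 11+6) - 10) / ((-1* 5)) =-225144 / 1045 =-215.45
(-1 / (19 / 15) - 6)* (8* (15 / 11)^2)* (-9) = 2089800 / 2299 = 909.00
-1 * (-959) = 959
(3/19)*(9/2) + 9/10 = 1.61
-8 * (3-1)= -16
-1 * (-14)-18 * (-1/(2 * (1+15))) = 233/16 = 14.56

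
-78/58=-39/29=-1.34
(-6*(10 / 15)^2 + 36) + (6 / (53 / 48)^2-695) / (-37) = 16208593 / 311799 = 51.98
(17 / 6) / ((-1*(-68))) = 1 / 24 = 0.04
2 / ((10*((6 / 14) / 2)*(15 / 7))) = 0.44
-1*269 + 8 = -261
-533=-533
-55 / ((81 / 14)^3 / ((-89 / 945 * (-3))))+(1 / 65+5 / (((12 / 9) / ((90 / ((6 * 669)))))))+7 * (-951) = -1846090891707757 / 277316542620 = -6656.98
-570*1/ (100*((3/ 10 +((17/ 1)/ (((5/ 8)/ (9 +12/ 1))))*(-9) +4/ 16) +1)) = 114/ 102785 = 0.00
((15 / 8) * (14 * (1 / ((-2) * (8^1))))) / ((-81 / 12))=35 / 144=0.24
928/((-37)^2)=928/1369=0.68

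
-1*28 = -28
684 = 684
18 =18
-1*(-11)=11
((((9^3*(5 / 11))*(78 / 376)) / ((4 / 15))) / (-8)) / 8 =-2132325 / 529408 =-4.03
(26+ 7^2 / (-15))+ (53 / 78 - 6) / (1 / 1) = 6791 / 390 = 17.41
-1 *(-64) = 64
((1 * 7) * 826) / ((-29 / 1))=-5782 / 29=-199.38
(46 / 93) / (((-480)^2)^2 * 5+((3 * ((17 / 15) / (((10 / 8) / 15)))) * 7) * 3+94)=115 / 61710336221061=0.00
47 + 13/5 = 248/5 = 49.60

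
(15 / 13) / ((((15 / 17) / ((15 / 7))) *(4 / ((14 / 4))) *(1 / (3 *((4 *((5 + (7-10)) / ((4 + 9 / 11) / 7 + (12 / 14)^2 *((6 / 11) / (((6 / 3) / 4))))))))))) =37485 / 949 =39.50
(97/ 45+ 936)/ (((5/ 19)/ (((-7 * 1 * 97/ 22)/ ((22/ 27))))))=-1633924551/ 12100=-135035.09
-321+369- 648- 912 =-1512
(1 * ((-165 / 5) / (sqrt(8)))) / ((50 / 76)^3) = -452694 * sqrt(2) / 15625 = -40.97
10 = 10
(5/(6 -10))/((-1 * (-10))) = -1/8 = -0.12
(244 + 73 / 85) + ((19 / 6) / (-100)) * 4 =624067 / 2550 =244.73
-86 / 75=-1.15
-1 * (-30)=30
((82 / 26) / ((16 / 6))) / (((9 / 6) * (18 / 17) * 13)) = 697 / 12168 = 0.06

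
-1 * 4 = -4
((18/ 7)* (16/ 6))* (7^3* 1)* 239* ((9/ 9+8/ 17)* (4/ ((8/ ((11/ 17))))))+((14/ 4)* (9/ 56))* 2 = 618343401/ 2312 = 267449.57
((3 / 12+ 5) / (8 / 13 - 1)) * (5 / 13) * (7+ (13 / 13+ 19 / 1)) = -567 / 4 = -141.75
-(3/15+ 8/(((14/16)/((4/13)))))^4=-3533050288881/42859350625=-82.43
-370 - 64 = -434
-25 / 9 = -2.78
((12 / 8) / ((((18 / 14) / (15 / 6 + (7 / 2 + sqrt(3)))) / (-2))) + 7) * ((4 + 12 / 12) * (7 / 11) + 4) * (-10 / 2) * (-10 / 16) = -13825 / 88 - 13825 * sqrt(3) / 264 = -247.81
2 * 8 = 16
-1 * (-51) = 51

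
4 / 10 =2 / 5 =0.40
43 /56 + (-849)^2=40364899 /56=720801.77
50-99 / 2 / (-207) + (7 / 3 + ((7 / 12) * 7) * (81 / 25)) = 454037 / 6900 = 65.80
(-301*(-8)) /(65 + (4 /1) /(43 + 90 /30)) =55384 /1497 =37.00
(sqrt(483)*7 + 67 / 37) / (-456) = -7*sqrt(483) / 456-67 / 16872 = -0.34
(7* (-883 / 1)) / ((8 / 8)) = -6181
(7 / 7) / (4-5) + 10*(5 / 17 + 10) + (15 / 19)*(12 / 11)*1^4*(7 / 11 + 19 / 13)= 52712171 / 508079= 103.75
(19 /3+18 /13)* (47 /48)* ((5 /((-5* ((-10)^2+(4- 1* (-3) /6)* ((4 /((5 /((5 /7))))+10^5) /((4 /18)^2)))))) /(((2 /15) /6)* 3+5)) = -10535 /64364018784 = -0.00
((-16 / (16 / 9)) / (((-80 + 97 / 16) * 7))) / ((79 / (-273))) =-432 / 7189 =-0.06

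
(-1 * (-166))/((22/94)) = 7802/11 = 709.27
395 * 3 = 1185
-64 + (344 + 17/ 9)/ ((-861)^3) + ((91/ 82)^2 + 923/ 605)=-851378198464567/ 13901681358180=-61.24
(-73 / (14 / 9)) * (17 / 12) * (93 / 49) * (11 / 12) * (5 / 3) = -2115905 / 10976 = -192.78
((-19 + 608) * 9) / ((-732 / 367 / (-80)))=12969780 / 61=212619.34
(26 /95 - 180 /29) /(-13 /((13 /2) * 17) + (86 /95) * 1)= -138941 /18444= -7.53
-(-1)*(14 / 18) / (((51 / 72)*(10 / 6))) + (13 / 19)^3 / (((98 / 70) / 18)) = 4.78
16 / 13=1.23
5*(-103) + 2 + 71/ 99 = -50716/ 99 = -512.28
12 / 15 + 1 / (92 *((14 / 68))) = 1373 / 1610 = 0.85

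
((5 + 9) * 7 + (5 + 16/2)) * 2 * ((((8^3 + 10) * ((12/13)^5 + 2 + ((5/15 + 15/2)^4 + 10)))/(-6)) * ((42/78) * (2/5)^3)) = -13654158514615451/5430160125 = -2514503.85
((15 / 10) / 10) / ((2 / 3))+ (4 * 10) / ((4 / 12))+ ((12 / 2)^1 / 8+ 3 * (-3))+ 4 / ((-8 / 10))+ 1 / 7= 29993 / 280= 107.12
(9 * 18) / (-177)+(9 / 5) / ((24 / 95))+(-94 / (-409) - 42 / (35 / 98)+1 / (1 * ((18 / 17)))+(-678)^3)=-2707491211608181 / 8687160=-311665862.22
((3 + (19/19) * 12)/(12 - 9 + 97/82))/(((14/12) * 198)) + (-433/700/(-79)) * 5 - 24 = -999223611/41729380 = -23.95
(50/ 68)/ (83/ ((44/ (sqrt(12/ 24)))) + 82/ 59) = 234159200/ 34930223 -158907650 * sqrt(2)/ 34930223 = 0.27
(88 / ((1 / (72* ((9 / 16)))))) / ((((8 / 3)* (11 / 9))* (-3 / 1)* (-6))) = 243 / 4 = 60.75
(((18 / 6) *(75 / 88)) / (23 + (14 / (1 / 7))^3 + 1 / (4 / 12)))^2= 50625 / 6860342409369856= 0.00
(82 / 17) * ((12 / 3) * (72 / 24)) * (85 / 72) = 205 / 3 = 68.33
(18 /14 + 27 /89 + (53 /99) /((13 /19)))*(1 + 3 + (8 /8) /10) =77961131 /8018010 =9.72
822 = 822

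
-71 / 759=-0.09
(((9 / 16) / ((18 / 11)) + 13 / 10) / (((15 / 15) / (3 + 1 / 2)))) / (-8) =-1841 / 2560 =-0.72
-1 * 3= -3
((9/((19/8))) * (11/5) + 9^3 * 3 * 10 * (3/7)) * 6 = 37430964/665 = 56287.16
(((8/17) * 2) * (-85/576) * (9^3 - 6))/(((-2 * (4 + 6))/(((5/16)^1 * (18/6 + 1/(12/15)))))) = 20485/3072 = 6.67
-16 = -16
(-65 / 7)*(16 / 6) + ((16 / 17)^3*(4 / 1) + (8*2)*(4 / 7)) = -1267400 / 103173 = -12.28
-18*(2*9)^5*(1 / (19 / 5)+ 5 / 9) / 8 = -66134880 / 19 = -3480783.16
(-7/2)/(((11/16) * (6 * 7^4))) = -4/11319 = -0.00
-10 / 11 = -0.91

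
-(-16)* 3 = 48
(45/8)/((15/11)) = 33/8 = 4.12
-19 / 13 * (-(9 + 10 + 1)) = 380 / 13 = 29.23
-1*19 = -19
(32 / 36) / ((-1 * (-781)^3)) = 8 / 4287415869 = 0.00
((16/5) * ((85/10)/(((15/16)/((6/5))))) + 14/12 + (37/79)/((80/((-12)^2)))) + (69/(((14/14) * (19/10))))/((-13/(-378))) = 15992519981/14634750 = 1092.78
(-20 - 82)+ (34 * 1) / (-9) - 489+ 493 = -916 / 9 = -101.78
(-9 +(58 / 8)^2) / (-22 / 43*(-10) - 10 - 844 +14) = -29971 / 574400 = -0.05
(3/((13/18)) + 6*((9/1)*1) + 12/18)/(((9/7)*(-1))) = -16058/351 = -45.75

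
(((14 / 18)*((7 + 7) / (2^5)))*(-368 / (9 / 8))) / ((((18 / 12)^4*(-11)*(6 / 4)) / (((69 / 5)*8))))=53086208 / 360855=147.11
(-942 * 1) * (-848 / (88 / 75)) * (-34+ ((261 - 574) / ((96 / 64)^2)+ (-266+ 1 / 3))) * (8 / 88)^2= -298723900 / 121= -2468792.56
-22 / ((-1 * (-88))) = -1 / 4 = -0.25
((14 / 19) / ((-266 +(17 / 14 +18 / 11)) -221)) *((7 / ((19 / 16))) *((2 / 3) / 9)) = -482944 / 726726573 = -0.00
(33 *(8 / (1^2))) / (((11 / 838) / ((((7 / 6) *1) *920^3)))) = 18271135232000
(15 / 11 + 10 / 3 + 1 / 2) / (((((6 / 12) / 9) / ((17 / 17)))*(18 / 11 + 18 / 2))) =343 / 39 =8.79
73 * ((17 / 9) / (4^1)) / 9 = 1241 / 324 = 3.83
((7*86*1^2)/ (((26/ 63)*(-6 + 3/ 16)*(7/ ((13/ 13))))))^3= -3015943483392/ 65450827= -46079.53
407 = 407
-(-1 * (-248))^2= -61504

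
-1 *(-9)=9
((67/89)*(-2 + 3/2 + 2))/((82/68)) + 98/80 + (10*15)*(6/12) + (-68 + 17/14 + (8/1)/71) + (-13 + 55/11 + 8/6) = 831706151/217626360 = 3.82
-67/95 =-0.71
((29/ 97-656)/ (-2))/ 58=63603/ 11252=5.65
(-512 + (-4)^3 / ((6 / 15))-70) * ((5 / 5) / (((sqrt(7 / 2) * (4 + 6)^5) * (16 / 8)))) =-53 * sqrt(14) / 100000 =-0.00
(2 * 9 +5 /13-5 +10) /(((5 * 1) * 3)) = 1.56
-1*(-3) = 3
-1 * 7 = -7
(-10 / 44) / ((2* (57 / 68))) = -85 / 627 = -0.14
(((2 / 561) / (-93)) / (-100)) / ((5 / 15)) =1 / 869550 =0.00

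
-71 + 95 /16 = -1041 /16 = -65.06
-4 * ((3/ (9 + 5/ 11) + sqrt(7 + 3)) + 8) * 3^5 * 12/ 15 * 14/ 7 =-168156/ 13 - 7776 * sqrt(10)/ 5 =-17853.05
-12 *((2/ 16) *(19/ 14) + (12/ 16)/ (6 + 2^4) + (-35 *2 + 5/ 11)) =256287/ 308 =832.10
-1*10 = -10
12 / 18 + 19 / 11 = 79 / 33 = 2.39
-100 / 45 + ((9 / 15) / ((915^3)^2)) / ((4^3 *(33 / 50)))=-91809307111301999999 / 41314188200085900000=-2.22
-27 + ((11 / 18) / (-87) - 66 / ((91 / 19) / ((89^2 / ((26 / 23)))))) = -178932241025 / 1852578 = -96585.54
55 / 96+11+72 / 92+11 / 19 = 542627 / 41952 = 12.93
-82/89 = -0.92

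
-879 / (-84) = 293 / 28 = 10.46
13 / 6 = 2.17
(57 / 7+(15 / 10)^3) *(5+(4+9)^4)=329019.11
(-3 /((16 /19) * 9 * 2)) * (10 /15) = -19 /144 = -0.13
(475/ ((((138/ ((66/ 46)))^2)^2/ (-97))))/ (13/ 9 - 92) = 1214251335/ 204235049612848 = 0.00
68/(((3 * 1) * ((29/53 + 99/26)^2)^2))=14423041781824/228858391063059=0.06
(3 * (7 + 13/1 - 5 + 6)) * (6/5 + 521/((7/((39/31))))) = 926073/155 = 5974.66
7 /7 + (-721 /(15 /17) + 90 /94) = -574699 /705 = -815.18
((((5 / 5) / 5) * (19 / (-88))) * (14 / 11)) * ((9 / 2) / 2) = -1197 / 9680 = -0.12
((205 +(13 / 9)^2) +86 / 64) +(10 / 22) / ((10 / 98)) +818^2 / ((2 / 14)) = 133552514185 / 28512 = 4684080.88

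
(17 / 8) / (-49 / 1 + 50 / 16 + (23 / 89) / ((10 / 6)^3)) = -189125 / 4077907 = -0.05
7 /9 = 0.78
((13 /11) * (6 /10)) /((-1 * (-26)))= 3 /110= 0.03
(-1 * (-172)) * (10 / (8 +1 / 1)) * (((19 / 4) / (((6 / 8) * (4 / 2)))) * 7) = 4236.30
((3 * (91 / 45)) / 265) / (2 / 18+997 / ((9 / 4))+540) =273 / 11724925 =0.00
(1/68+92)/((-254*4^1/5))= -31285/69088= -0.45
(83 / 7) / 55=0.22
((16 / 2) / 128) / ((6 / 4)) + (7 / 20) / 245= 181 / 4200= 0.04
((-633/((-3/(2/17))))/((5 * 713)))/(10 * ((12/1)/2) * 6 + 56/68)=211/10933855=0.00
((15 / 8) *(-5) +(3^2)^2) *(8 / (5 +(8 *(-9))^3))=-573 / 373243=-0.00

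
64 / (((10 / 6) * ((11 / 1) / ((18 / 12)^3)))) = 11.78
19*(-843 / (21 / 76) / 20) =-101441 / 35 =-2898.31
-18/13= -1.38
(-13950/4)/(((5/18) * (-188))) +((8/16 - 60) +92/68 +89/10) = 280207/15980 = 17.53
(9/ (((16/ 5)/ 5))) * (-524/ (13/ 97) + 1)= -11433375/ 208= -54968.15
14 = 14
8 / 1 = 8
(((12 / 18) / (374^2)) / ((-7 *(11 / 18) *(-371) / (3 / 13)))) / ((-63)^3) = -1 / 360803165439717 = -0.00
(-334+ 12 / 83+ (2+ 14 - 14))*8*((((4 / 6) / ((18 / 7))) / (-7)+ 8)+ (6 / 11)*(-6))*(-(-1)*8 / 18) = -111618304 / 20169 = -5534.15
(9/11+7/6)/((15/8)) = 524/495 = 1.06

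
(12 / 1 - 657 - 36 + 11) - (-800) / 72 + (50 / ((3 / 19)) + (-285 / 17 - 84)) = -67777 / 153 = -442.99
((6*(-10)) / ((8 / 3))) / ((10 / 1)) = -9 / 4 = -2.25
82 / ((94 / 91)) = 3731 / 47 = 79.38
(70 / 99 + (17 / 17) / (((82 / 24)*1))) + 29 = 121769 / 4059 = 30.00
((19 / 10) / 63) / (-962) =-19 / 606060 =-0.00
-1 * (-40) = 40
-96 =-96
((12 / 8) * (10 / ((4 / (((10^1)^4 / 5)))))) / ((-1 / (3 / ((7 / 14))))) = -45000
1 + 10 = 11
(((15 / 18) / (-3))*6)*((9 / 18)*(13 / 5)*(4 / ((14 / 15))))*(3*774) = -150930 / 7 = -21561.43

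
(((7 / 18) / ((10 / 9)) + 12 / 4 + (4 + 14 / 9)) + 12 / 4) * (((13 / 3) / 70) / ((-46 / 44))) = -306449 / 434700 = -0.70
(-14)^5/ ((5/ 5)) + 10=-537814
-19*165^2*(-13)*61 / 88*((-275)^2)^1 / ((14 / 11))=31021305046875 / 112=276975937918.53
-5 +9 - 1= 3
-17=-17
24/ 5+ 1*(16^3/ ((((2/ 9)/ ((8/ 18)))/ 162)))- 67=6635209/ 5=1327041.80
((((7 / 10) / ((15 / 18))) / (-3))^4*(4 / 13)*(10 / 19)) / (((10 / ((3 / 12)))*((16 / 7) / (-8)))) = -16807 / 192968750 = -0.00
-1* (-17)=17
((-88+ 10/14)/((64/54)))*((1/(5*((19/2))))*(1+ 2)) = -49491/10640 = -4.65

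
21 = 21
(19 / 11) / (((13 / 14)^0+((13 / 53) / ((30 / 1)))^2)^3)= 306998565997779000000 / 177771658498426180199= 1.73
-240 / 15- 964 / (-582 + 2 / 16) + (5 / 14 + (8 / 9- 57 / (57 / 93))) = -8889889 / 83790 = -106.10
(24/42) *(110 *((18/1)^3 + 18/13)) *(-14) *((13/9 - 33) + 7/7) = 2039092000/13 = 156853230.77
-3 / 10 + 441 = 4407 / 10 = 440.70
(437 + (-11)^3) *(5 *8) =-35760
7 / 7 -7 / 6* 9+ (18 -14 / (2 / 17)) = -221 / 2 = -110.50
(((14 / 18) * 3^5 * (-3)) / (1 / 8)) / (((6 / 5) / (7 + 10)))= -64260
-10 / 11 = -0.91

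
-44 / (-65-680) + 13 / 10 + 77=23351 / 298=78.36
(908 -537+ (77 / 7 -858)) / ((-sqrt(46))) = 238*sqrt(46) / 23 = 70.18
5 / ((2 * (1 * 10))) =0.25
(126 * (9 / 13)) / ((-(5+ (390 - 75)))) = -567 / 2080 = -0.27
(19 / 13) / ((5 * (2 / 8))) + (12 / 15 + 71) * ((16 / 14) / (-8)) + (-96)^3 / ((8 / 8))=-80511803 / 91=-884745.09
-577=-577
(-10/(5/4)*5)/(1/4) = -160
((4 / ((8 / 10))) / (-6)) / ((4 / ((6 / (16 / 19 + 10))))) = -95 / 824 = -0.12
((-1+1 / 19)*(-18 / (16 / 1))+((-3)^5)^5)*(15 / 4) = -3177332285407.25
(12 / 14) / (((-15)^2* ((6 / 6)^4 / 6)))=4 / 175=0.02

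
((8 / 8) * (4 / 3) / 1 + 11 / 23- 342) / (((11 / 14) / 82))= -26947004 / 759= -35503.30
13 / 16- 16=-243 / 16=-15.19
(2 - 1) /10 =0.10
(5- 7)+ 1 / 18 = -35 / 18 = -1.94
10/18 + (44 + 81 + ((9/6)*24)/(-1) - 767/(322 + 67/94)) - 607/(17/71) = -11361508279/4641255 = -2447.94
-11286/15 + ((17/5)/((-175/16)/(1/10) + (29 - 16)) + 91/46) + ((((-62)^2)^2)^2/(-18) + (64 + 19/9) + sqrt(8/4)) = -6453041820925666459/531990 + sqrt(2) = -12130005866510.49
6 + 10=16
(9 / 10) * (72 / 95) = 324 / 475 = 0.68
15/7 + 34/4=149/14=10.64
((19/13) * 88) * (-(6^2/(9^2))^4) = -428032/85293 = -5.02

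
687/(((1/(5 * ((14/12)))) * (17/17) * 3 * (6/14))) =56105/18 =3116.94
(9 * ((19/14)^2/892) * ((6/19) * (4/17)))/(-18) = -0.00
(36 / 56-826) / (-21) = 11555 / 294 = 39.30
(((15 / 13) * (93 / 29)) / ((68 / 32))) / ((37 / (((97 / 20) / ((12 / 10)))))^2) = 1458395 / 70191368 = 0.02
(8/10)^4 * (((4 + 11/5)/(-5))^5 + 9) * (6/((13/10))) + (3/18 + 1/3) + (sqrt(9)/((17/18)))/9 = 12.32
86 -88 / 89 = 7566 / 89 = 85.01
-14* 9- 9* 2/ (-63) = -125.71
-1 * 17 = -17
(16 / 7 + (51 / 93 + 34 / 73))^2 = 2732466529 / 250937281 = 10.89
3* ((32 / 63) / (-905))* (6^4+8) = -41728 / 19005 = -2.20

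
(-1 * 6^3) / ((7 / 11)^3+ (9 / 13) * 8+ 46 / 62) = -57930444 / 1753495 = -33.04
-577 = -577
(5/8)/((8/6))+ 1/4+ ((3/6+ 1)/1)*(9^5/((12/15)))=3542963/32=110717.59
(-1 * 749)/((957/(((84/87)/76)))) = -5243/527307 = -0.01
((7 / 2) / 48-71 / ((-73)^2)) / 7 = 30487 / 3581088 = 0.01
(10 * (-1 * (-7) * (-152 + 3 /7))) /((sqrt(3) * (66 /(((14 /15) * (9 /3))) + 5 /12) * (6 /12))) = -118832 * sqrt(3) /403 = -510.73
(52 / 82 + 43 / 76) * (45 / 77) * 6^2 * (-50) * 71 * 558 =-2999666965500 / 59983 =-50008618.53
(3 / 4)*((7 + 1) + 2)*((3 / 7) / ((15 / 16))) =24 / 7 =3.43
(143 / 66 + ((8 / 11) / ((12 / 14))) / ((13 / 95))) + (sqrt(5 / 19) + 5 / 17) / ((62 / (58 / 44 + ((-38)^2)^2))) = 27152.38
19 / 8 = 2.38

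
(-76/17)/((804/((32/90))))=-304/153765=-0.00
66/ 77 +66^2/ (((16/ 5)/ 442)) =8423427/ 14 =601673.36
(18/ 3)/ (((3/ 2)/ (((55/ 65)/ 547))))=44/ 7111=0.01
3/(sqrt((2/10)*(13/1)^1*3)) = sqrt(195)/13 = 1.07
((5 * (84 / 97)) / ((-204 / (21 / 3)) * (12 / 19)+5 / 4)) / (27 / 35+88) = -7820400 / 2750686133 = -0.00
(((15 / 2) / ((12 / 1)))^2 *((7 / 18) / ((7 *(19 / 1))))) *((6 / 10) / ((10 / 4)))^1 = 1 / 3648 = 0.00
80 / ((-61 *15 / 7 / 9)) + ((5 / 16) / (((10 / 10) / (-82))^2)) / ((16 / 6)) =1527363 / 1952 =782.46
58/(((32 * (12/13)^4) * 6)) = 0.42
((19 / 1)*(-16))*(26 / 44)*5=-9880 / 11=-898.18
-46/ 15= -3.07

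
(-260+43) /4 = -217 /4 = -54.25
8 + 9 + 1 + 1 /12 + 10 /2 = 277 /12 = 23.08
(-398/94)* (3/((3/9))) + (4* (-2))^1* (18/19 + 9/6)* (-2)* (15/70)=-185751/6251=-29.72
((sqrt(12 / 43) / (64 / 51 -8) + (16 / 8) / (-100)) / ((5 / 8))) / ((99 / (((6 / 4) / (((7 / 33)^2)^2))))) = -1832787 *sqrt(129) / 22197245 -71874 / 300125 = -1.18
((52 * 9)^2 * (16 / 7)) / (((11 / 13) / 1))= 45556992 / 77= 591649.25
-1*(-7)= 7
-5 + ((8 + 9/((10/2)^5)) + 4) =21884/3125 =7.00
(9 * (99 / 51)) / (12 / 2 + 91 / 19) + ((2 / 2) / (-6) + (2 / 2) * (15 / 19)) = 890737 / 397290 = 2.24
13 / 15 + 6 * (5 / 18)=38 / 15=2.53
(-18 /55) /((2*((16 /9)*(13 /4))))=-81 /2860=-0.03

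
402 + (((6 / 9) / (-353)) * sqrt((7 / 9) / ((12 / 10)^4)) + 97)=499 - 25 * sqrt(7) / 57186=499.00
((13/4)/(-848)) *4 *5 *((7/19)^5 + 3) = -30245735/131233247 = -0.23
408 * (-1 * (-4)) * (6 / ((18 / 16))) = 8704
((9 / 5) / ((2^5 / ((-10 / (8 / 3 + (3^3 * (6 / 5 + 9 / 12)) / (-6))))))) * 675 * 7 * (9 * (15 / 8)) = 86113125 / 11728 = 7342.52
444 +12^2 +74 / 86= 25321 / 43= 588.86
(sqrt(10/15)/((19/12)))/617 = 4 * sqrt(6)/11723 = 0.00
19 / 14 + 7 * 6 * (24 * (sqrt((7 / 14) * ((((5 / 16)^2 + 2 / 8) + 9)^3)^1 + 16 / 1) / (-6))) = 19 / 14 - 21 * sqrt(28480526738) / 1024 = -3459.58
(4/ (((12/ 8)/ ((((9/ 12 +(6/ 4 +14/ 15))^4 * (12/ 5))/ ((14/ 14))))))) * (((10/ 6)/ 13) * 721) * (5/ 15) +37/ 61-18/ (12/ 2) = 20247.74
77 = 77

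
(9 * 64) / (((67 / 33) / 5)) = 1418.51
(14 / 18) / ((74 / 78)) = 91 / 111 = 0.82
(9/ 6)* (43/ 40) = 1.61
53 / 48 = 1.10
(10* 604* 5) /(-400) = -151 /2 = -75.50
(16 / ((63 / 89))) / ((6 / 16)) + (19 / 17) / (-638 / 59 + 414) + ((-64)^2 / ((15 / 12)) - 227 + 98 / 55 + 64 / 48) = 688785184397 / 221247180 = 3113.19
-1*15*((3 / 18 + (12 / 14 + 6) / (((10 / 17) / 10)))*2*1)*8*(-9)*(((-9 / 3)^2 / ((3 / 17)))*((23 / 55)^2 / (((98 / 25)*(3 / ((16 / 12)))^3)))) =56438629120 / 1120581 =50365.51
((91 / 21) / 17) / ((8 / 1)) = 13 / 408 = 0.03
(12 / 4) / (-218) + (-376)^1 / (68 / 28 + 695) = -294211 / 532138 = -0.55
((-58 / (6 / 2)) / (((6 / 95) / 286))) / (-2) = 393965 / 9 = 43773.89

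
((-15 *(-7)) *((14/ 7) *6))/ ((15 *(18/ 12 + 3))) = 56/ 3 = 18.67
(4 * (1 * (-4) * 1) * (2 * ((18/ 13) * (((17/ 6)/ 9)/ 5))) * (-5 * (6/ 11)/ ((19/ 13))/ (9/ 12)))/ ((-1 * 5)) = -4352/ 3135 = -1.39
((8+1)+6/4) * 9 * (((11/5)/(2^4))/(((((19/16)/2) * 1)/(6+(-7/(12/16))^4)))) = 47365934/285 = 166196.26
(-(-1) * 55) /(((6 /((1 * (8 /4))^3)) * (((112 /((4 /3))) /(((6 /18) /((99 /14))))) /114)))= 380 /81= 4.69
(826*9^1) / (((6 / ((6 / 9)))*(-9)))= -826 / 9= -91.78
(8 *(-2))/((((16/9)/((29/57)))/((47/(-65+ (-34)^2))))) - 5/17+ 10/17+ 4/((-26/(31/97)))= 0.05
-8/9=-0.89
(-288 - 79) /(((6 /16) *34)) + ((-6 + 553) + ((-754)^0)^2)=26480 /51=519.22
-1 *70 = -70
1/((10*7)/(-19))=-19/70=-0.27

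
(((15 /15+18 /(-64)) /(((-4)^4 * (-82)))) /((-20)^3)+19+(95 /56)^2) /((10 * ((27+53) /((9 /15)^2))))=51848644618143 /5266472960000000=0.01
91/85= 1.07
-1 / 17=-0.06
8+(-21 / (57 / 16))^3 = -1350056 / 6859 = -196.83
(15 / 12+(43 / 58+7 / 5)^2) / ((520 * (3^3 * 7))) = 245383 / 4132674000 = 0.00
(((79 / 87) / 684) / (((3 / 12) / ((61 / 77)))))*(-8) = -38552 / 1145529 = -0.03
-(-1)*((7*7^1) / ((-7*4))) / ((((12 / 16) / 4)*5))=-28 / 15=-1.87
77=77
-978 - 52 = -1030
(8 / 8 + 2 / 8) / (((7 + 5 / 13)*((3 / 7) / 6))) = 455 / 192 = 2.37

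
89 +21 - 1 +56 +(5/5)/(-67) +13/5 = 56141/335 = 167.59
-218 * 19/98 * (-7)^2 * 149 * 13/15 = -4011527/15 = -267435.13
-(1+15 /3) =-6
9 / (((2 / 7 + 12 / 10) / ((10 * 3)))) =4725 / 26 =181.73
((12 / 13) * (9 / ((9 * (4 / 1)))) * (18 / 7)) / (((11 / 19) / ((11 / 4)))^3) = 185193 / 2912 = 63.60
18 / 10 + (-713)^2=2541854 / 5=508370.80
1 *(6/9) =2/3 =0.67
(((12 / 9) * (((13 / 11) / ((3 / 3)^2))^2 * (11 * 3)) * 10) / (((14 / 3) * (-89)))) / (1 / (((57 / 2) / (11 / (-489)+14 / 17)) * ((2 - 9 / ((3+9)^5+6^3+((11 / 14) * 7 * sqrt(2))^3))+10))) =-14304579213133464554520 / 22643538767879030617 - 5232370288860 * sqrt(2) / 2058503524352639147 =-631.73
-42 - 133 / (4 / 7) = -1099 / 4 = -274.75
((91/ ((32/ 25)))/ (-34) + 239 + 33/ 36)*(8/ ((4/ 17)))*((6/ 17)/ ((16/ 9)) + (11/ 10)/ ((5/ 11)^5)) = 460004.41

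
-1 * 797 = -797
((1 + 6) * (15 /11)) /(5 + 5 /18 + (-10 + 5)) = 378 /11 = 34.36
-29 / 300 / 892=-29 / 267600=-0.00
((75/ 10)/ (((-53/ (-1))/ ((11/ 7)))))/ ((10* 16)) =33/ 23744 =0.00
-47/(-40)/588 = 47/23520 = 0.00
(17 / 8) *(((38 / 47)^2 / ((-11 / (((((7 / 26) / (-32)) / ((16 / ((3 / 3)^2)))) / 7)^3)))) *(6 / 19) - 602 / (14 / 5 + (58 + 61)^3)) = -0.00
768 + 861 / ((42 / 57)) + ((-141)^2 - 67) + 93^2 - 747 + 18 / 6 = 59311 / 2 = 29655.50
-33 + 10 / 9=-287 / 9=-31.89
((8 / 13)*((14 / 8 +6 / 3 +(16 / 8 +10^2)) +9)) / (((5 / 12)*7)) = 11016 / 455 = 24.21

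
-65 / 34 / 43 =-65 / 1462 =-0.04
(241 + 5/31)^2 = 55890576/961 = 58158.77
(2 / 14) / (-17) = -1 / 119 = -0.01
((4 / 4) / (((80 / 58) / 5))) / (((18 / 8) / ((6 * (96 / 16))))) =58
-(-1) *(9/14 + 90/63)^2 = 841/196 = 4.29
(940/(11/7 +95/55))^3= 47398625659000/2048383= 23139532.82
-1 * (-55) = 55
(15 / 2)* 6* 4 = 180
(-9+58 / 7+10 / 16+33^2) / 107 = 60979 / 5992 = 10.18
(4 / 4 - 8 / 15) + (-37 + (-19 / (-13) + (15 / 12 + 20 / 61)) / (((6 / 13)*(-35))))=-36.72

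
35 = 35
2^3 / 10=4 / 5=0.80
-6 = -6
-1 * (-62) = 62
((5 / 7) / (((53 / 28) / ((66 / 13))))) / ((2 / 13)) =12.45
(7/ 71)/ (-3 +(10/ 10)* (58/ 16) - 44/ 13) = -104/ 2911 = -0.04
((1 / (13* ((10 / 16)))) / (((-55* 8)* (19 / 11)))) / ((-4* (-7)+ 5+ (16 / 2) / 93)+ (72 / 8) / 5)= -93 / 20034170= -0.00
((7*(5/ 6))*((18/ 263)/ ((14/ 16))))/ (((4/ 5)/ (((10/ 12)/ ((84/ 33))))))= 1375/ 7364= 0.19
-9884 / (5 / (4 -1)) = -29652 / 5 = -5930.40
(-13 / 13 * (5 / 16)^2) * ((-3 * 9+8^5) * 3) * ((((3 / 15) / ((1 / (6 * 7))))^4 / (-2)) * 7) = 167146938.55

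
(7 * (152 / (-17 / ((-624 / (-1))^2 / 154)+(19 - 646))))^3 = -8888785681014643142688768 / 1819006055644304708669125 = -4.89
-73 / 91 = -0.80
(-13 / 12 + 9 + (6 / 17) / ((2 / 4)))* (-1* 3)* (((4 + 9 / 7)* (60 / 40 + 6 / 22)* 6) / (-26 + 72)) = -7614711 / 240856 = -31.62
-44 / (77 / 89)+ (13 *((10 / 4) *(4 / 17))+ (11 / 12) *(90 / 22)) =-39.46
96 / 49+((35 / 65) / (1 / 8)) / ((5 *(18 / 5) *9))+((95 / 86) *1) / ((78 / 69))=26295385 / 8874684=2.96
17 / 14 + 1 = 31 / 14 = 2.21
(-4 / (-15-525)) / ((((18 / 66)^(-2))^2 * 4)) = 3 / 292820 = 0.00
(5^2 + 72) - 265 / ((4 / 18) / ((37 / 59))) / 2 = -65353 / 236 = -276.92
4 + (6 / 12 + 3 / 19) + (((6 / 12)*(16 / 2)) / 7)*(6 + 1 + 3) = 2759 / 266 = 10.37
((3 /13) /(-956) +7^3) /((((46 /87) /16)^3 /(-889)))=-319421796159586176 /37802869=-8449670742.18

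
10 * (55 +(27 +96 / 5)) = 1012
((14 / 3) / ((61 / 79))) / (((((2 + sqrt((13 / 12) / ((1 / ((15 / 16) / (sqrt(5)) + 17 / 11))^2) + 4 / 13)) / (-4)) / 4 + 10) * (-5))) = 1106 / (183 * (-395 / 8 + 5 * sqrt(4 / 13 + 13 * (3 * sqrt(5) / 16 + 17 / 11)^2 / 12) / 16)) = -0.12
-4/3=-1.33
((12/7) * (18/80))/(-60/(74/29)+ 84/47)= -5217/293860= -0.02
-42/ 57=-14/ 19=-0.74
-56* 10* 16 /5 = -1792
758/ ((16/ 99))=37521/ 8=4690.12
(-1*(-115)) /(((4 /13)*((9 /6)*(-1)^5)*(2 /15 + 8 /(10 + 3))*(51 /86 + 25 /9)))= -37606725 /380914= -98.73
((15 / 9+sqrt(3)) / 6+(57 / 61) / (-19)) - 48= -52453 / 1098+sqrt(3) / 6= -47.48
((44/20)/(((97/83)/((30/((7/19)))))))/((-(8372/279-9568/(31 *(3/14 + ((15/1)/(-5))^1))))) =-1.09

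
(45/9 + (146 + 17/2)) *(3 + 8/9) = 11165/18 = 620.28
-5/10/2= -1/4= -0.25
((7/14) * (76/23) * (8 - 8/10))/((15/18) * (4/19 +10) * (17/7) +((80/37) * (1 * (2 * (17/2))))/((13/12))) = 262545192/1204915375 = 0.22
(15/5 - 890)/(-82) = 887/82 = 10.82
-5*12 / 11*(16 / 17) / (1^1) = -960 / 187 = -5.13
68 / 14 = 34 / 7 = 4.86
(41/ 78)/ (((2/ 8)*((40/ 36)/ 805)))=19803/ 13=1523.31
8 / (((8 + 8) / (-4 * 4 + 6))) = -5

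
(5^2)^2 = 625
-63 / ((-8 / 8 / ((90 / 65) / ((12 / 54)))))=5103 / 13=392.54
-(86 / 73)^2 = -7396 / 5329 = -1.39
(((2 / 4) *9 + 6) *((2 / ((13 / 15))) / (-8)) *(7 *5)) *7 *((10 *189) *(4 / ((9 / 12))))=-97240500 / 13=-7480038.46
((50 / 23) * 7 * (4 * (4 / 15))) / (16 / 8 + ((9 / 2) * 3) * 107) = 2240 / 199617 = 0.01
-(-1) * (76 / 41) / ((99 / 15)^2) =1900 / 44649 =0.04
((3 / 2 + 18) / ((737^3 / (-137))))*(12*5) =-160290 / 400315553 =-0.00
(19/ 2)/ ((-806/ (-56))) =266/ 403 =0.66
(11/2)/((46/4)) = 11/23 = 0.48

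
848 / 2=424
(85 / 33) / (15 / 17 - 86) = -1445 / 47751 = -0.03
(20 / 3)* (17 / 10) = 34 / 3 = 11.33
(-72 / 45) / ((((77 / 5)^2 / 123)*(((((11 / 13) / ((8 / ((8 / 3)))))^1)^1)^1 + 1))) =-19188 / 29645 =-0.65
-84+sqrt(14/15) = -84+sqrt(210)/15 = -83.03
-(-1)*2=2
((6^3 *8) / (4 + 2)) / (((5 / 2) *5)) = 576 / 25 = 23.04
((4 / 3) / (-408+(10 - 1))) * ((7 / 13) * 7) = -28 / 2223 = -0.01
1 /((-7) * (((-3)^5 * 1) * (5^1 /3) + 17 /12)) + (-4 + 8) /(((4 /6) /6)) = 1220448 /33901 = 36.00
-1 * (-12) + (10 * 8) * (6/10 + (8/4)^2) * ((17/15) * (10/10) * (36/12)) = 6316/5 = 1263.20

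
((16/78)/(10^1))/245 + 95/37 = 4538773/1767675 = 2.57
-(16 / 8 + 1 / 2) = -5 / 2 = -2.50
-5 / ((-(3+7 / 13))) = 65 / 46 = 1.41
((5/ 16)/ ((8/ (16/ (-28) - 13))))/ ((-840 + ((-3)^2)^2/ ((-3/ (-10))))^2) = -0.00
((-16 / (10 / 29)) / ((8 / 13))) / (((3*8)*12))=-377 / 1440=-0.26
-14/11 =-1.27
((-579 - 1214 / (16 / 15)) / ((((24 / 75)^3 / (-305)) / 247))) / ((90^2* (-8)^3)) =-951.91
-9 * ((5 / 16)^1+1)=-189 / 16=-11.81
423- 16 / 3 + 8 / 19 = 23831 / 57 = 418.09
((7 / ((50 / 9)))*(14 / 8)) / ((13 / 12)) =1323 / 650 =2.04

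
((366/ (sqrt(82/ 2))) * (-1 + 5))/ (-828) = -122 * sqrt(41)/ 2829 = -0.28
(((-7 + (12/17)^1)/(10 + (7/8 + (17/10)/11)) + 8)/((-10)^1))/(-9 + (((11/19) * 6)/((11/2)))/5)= 5822816/69548343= 0.08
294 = 294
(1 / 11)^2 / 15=1 / 1815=0.00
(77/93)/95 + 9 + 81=795227/8835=90.01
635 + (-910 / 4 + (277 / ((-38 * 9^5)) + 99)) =568257913 / 1121931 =506.50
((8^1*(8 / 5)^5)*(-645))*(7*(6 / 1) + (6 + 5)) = -2867645.64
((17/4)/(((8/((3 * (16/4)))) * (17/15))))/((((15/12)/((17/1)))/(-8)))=-612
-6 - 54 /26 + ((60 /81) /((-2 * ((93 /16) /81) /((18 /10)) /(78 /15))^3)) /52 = -4792165964067 /1210259375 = -3959.62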